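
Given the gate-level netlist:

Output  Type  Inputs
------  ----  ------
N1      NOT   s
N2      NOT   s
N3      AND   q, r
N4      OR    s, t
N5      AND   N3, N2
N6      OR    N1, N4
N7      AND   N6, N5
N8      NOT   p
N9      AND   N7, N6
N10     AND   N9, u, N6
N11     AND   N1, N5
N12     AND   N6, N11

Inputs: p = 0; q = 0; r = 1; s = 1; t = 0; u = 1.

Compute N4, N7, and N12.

N4 = 1, N7 = 0, N12 = 0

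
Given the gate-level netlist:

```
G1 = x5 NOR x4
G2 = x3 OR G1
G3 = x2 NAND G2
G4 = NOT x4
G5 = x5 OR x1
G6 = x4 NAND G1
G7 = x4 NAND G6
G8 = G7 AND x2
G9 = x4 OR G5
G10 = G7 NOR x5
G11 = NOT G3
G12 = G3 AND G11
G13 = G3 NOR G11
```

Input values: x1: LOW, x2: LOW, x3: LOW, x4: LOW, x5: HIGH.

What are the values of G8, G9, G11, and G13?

G8 = LOW; G9 = HIGH; G11 = LOW; G13 = LOW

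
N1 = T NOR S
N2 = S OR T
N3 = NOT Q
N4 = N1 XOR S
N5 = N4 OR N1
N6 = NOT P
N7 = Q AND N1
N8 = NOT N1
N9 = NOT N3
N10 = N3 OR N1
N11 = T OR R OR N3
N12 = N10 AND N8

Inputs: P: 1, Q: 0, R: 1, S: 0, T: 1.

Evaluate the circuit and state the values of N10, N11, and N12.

N10 = 1, N11 = 1, N12 = 1

N1 = T NOR S = 1 NOR 0 = 0
N3 = NOT Q = NOT 0 = 1
N8 = NOT N1 = NOT 0 = 1
N10 = N3 OR N1 = 1 OR 0 = 1
N11 = T OR R OR N3 = 1 OR 1 OR 1 = 1
N12 = N10 AND N8 = 1 AND 1 = 1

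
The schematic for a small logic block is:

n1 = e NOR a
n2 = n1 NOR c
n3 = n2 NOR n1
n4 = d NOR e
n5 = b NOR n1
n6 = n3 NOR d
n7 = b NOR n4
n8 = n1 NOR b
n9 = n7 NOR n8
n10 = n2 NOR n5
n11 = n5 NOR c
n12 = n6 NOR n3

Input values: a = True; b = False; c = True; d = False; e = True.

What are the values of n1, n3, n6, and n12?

n1 = False, n3 = True, n6 = False, n12 = False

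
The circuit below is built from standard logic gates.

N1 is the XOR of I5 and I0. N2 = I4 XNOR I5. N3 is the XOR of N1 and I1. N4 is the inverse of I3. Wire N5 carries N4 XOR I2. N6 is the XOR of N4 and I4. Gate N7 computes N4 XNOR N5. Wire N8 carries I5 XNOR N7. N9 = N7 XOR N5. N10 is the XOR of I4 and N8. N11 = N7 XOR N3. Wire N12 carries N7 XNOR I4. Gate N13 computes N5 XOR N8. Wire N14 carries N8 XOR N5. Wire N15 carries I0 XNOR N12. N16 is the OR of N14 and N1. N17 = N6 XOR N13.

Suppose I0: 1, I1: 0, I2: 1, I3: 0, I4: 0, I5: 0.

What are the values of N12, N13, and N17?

N4 = NOT I3 = NOT 0 = 1
N5 = N4 XOR I2 = 1 XOR 1 = 0
N6 = N4 XOR I4 = 1 XOR 0 = 1
N7 = N4 XNOR N5 = 1 XNOR 0 = 0
N8 = I5 XNOR N7 = 0 XNOR 0 = 1
N12 = N7 XNOR I4 = 0 XNOR 0 = 1
N13 = N5 XOR N8 = 0 XOR 1 = 1
N17 = N6 XOR N13 = 1 XOR 1 = 0

N12 = 1  N13 = 1  N17 = 0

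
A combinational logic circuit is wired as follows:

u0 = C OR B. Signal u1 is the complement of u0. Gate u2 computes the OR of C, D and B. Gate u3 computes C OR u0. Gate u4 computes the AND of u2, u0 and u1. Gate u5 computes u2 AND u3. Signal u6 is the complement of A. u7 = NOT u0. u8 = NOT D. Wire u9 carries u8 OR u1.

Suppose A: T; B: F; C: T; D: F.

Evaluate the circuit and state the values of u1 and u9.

u0 = C OR B = T OR F = T
u1 = NOT u0 = NOT T = F
u8 = NOT D = NOT F = T
u9 = u8 OR u1 = T OR F = T

u1 = F  u9 = T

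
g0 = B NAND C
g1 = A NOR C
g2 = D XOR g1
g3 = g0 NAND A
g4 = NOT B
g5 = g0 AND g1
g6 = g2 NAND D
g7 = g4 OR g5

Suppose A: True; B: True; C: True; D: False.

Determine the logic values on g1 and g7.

g1 = False; g7 = False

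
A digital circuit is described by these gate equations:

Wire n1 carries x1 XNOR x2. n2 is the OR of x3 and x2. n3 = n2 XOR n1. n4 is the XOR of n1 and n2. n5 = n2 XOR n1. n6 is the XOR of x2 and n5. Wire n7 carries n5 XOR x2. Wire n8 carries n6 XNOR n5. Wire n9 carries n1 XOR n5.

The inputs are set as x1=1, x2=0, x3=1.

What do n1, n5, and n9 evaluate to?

n1 = 0  n5 = 1  n9 = 1

n1 = x1 XNOR x2 = 1 XNOR 0 = 0
n2 = x3 OR x2 = 1 OR 0 = 1
n5 = n2 XOR n1 = 1 XOR 0 = 1
n9 = n1 XOR n5 = 0 XOR 1 = 1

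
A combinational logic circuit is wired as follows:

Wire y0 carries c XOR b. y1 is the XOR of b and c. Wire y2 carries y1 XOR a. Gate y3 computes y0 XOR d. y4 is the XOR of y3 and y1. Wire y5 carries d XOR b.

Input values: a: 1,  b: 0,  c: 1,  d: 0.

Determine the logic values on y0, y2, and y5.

y0 = c XOR b = 1 XOR 0 = 1
y1 = b XOR c = 0 XOR 1 = 1
y2 = y1 XOR a = 1 XOR 1 = 0
y5 = d XOR b = 0 XOR 0 = 0

y0 = 1, y2 = 0, y5 = 0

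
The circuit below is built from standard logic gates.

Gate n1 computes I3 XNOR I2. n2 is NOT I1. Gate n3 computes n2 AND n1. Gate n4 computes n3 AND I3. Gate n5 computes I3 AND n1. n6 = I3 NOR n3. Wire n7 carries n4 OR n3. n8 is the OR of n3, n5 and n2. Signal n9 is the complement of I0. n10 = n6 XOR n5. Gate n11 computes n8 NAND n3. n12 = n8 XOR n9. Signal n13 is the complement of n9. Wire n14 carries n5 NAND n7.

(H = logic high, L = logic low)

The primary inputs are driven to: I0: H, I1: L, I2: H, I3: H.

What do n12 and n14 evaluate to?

n12 = H  n14 = L

n1 = I3 XNOR I2 = H XNOR H = H
n2 = NOT I1 = NOT L = H
n3 = n2 AND n1 = H AND H = H
n4 = n3 AND I3 = H AND H = H
n5 = I3 AND n1 = H AND H = H
n7 = n4 OR n3 = H OR H = H
n8 = n3 OR n5 OR n2 = H OR H OR H = H
n9 = NOT I0 = NOT H = L
n12 = n8 XOR n9 = H XOR L = H
n14 = n5 NAND n7 = H NAND H = L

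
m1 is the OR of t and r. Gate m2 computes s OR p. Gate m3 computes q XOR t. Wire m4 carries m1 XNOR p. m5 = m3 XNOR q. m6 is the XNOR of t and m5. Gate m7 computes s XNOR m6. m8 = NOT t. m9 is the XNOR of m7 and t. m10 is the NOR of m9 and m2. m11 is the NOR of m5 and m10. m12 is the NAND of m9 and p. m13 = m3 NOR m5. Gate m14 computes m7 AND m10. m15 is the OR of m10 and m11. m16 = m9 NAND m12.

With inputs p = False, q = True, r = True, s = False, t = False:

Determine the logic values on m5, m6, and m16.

m5 = True, m6 = False, m16 = True

m3 = q XOR t = True XOR False = True
m5 = m3 XNOR q = True XNOR True = True
m6 = t XNOR m5 = False XNOR True = False
m7 = s XNOR m6 = False XNOR False = True
m9 = m7 XNOR t = True XNOR False = False
m12 = m9 NAND p = False NAND False = True
m16 = m9 NAND m12 = False NAND True = True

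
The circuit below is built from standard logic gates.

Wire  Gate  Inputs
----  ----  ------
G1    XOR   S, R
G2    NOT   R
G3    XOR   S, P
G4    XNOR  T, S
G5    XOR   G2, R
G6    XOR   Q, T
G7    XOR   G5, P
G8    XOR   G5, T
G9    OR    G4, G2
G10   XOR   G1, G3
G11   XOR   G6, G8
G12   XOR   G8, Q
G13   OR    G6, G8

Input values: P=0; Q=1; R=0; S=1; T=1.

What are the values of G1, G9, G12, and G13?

G1 = 1, G9 = 1, G12 = 1, G13 = 0

G1 = S XOR R = 1 XOR 0 = 1
G2 = NOT R = NOT 0 = 1
G4 = T XNOR S = 1 XNOR 1 = 1
G5 = G2 XOR R = 1 XOR 0 = 1
G6 = Q XOR T = 1 XOR 1 = 0
G8 = G5 XOR T = 1 XOR 1 = 0
G9 = G4 OR G2 = 1 OR 1 = 1
G12 = G8 XOR Q = 0 XOR 1 = 1
G13 = G6 OR G8 = 0 OR 0 = 0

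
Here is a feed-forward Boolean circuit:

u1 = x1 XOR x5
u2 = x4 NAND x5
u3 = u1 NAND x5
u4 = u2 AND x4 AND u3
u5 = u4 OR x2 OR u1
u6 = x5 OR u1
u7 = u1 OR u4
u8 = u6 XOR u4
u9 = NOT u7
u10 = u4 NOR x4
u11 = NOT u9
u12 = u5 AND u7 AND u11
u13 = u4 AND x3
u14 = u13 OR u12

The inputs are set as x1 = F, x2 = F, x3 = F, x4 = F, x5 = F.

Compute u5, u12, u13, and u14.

u5 = F  u12 = F  u13 = F  u14 = F

u1 = x1 XOR x5 = F XOR F = F
u2 = x4 NAND x5 = F NAND F = T
u3 = u1 NAND x5 = F NAND F = T
u4 = u2 AND x4 AND u3 = T AND F AND T = F
u5 = u4 OR x2 OR u1 = F OR F OR F = F
u7 = u1 OR u4 = F OR F = F
u9 = NOT u7 = NOT F = T
u11 = NOT u9 = NOT T = F
u12 = u5 AND u7 AND u11 = F AND F AND F = F
u13 = u4 AND x3 = F AND F = F
u14 = u13 OR u12 = F OR F = F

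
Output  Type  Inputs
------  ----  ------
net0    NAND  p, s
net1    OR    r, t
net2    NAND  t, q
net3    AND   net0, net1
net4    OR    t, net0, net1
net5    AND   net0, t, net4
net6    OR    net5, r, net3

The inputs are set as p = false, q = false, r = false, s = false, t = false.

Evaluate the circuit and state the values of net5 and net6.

net5 = false  net6 = false

net0 = p NAND s = false NAND false = true
net1 = r OR t = false OR false = false
net3 = net0 AND net1 = true AND false = false
net4 = t OR net0 OR net1 = false OR true OR false = true
net5 = net0 AND t AND net4 = true AND false AND true = false
net6 = net5 OR r OR net3 = false OR false OR false = false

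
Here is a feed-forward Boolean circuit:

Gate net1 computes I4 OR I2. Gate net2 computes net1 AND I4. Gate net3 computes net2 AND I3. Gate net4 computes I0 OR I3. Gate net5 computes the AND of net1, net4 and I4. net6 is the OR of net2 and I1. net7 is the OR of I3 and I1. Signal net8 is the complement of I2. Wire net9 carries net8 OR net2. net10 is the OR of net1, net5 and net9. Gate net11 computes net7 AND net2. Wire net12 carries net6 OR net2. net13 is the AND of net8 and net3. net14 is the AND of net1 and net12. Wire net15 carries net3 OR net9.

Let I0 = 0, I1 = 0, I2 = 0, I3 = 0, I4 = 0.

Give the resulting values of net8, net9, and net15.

net8 = 1; net9 = 1; net15 = 1

net1 = I4 OR I2 = 0 OR 0 = 0
net2 = net1 AND I4 = 0 AND 0 = 0
net3 = net2 AND I3 = 0 AND 0 = 0
net8 = NOT I2 = NOT 0 = 1
net9 = net8 OR net2 = 1 OR 0 = 1
net15 = net3 OR net9 = 0 OR 1 = 1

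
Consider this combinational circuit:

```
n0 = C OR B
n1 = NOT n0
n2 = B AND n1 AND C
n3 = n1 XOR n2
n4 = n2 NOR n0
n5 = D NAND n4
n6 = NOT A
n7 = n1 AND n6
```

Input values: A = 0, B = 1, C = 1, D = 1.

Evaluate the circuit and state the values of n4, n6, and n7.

n4 = 0; n6 = 1; n7 = 0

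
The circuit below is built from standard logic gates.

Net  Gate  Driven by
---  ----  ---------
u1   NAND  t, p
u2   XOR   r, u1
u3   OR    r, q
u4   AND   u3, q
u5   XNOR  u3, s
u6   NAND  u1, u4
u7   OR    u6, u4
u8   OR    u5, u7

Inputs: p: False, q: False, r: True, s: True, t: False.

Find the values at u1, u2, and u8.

u1 = t NAND p = False NAND False = True
u2 = r XOR u1 = True XOR True = False
u3 = r OR q = True OR False = True
u4 = u3 AND q = True AND False = False
u5 = u3 XNOR s = True XNOR True = True
u6 = u1 NAND u4 = True NAND False = True
u7 = u6 OR u4 = True OR False = True
u8 = u5 OR u7 = True OR True = True

u1 = True; u2 = False; u8 = True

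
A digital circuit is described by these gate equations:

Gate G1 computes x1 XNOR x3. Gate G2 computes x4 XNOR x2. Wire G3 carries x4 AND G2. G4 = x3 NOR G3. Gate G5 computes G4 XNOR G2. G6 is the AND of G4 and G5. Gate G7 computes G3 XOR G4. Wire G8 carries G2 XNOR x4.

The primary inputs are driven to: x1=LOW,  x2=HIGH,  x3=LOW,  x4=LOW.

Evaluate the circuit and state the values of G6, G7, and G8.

G6 = LOW; G7 = HIGH; G8 = HIGH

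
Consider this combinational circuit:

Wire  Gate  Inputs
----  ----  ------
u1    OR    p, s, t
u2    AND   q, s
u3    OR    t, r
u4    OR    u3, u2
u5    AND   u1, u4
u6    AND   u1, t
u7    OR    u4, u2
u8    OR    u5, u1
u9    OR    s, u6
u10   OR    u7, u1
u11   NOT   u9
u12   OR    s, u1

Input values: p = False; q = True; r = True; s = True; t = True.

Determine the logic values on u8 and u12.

u8 = True  u12 = True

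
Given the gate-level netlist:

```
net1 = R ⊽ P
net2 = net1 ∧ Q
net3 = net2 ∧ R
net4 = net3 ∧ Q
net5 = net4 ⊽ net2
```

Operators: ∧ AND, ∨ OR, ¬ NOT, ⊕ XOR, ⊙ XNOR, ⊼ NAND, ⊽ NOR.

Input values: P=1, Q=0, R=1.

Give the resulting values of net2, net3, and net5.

net1 = R NOR P = 1 NOR 1 = 0
net2 = net1 AND Q = 0 AND 0 = 0
net3 = net2 AND R = 0 AND 1 = 0
net4 = net3 AND Q = 0 AND 0 = 0
net5 = net4 NOR net2 = 0 NOR 0 = 1

net2 = 0  net3 = 0  net5 = 1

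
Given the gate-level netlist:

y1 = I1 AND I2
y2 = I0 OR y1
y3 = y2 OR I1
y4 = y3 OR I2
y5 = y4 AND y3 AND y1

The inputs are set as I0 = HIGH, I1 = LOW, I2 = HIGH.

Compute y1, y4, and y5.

y1 = I1 AND I2 = LOW AND HIGH = LOW
y2 = I0 OR y1 = HIGH OR LOW = HIGH
y3 = y2 OR I1 = HIGH OR LOW = HIGH
y4 = y3 OR I2 = HIGH OR HIGH = HIGH
y5 = y4 AND y3 AND y1 = HIGH AND HIGH AND LOW = LOW

y1 = LOW; y4 = HIGH; y5 = LOW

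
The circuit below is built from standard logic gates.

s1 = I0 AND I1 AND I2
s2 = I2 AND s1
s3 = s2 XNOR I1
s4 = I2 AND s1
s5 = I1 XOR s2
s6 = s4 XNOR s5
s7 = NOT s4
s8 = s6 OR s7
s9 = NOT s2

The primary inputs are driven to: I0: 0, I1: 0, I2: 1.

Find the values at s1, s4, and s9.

s1 = I0 AND I1 AND I2 = 0 AND 0 AND 1 = 0
s2 = I2 AND s1 = 1 AND 0 = 0
s4 = I2 AND s1 = 1 AND 0 = 0
s9 = NOT s2 = NOT 0 = 1

s1 = 0  s4 = 0  s9 = 1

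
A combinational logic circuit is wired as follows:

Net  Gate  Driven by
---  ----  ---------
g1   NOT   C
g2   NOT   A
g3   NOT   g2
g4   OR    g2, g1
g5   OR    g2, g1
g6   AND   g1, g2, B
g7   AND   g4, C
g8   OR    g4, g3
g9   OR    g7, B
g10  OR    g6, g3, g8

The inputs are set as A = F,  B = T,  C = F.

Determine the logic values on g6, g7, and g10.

g6 = T; g7 = F; g10 = T

g1 = NOT C = NOT F = T
g2 = NOT A = NOT F = T
g3 = NOT g2 = NOT T = F
g4 = g2 OR g1 = T OR T = T
g6 = g1 AND g2 AND B = T AND T AND T = T
g7 = g4 AND C = T AND F = F
g8 = g4 OR g3 = T OR F = T
g10 = g6 OR g3 OR g8 = T OR F OR T = T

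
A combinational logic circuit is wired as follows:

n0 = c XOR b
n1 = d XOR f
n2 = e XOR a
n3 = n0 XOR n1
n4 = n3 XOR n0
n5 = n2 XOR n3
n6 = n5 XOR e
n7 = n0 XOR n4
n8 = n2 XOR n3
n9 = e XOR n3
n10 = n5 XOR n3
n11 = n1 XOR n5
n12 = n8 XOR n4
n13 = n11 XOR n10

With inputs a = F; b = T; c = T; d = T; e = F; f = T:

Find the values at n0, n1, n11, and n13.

n0 = c XOR b = T XOR T = F
n1 = d XOR f = T XOR T = F
n2 = e XOR a = F XOR F = F
n3 = n0 XOR n1 = F XOR F = F
n5 = n2 XOR n3 = F XOR F = F
n10 = n5 XOR n3 = F XOR F = F
n11 = n1 XOR n5 = F XOR F = F
n13 = n11 XOR n10 = F XOR F = F

n0 = F, n1 = F, n11 = F, n13 = F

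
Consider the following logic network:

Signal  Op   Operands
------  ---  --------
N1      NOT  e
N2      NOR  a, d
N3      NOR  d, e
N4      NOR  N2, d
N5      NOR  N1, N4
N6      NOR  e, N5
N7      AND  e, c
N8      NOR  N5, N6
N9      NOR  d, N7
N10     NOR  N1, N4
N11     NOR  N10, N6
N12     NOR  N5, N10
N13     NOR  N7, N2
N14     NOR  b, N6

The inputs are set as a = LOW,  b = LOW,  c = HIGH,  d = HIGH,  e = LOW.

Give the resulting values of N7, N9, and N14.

N7 = LOW, N9 = LOW, N14 = LOW

N1 = NOT e = NOT LOW = HIGH
N2 = a NOR d = LOW NOR HIGH = LOW
N4 = N2 NOR d = LOW NOR HIGH = LOW
N5 = N1 NOR N4 = HIGH NOR LOW = LOW
N6 = e NOR N5 = LOW NOR LOW = HIGH
N7 = e AND c = LOW AND HIGH = LOW
N9 = d NOR N7 = HIGH NOR LOW = LOW
N14 = b NOR N6 = LOW NOR HIGH = LOW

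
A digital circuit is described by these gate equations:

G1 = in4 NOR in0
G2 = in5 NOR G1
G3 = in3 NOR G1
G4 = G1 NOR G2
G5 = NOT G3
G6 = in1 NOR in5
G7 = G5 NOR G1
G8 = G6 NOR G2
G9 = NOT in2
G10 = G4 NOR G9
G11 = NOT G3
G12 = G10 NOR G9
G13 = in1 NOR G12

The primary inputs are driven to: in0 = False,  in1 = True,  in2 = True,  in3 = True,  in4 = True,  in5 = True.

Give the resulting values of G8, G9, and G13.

G1 = in4 NOR in0 = True NOR False = False
G2 = in5 NOR G1 = True NOR False = False
G4 = G1 NOR G2 = False NOR False = True
G6 = in1 NOR in5 = True NOR True = False
G8 = G6 NOR G2 = False NOR False = True
G9 = NOT in2 = NOT True = False
G10 = G4 NOR G9 = True NOR False = False
G12 = G10 NOR G9 = False NOR False = True
G13 = in1 NOR G12 = True NOR True = False

G8 = True; G9 = False; G13 = False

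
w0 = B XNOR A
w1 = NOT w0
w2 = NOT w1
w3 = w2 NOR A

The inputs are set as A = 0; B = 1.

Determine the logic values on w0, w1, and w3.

w0 = 0, w1 = 1, w3 = 1

w0 = B XNOR A = 1 XNOR 0 = 0
w1 = NOT w0 = NOT 0 = 1
w2 = NOT w1 = NOT 1 = 0
w3 = w2 NOR A = 0 NOR 0 = 1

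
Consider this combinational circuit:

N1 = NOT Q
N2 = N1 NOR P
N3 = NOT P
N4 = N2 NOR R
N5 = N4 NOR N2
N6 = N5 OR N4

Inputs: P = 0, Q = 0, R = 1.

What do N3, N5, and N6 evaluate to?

N1 = NOT Q = NOT 0 = 1
N2 = N1 NOR P = 1 NOR 0 = 0
N3 = NOT P = NOT 0 = 1
N4 = N2 NOR R = 0 NOR 1 = 0
N5 = N4 NOR N2 = 0 NOR 0 = 1
N6 = N5 OR N4 = 1 OR 0 = 1

N3 = 1, N5 = 1, N6 = 1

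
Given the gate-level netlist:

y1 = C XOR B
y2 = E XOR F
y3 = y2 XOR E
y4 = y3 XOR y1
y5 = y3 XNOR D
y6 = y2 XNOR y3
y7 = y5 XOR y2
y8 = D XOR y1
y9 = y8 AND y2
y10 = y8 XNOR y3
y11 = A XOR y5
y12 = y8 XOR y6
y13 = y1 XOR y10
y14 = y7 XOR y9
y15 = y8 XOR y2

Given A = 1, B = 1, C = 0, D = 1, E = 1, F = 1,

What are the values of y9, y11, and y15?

y1 = C XOR B = 0 XOR 1 = 1
y2 = E XOR F = 1 XOR 1 = 0
y3 = y2 XOR E = 0 XOR 1 = 1
y5 = y3 XNOR D = 1 XNOR 1 = 1
y8 = D XOR y1 = 1 XOR 1 = 0
y9 = y8 AND y2 = 0 AND 0 = 0
y11 = A XOR y5 = 1 XOR 1 = 0
y15 = y8 XOR y2 = 0 XOR 0 = 0

y9 = 0; y11 = 0; y15 = 0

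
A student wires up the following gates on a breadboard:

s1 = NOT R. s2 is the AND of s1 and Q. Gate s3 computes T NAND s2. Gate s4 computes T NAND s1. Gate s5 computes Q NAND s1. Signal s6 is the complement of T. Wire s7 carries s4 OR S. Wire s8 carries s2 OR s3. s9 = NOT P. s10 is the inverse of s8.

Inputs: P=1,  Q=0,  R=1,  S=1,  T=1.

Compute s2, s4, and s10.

s2 = 0, s4 = 1, s10 = 0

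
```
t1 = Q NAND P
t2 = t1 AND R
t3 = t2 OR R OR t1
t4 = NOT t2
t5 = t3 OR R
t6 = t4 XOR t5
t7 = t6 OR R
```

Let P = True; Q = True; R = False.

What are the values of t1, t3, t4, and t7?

t1 = Q NAND P = True NAND True = False
t2 = t1 AND R = False AND False = False
t3 = t2 OR R OR t1 = False OR False OR False = False
t4 = NOT t2 = NOT False = True
t5 = t3 OR R = False OR False = False
t6 = t4 XOR t5 = True XOR False = True
t7 = t6 OR R = True OR False = True

t1 = False  t3 = False  t4 = True  t7 = True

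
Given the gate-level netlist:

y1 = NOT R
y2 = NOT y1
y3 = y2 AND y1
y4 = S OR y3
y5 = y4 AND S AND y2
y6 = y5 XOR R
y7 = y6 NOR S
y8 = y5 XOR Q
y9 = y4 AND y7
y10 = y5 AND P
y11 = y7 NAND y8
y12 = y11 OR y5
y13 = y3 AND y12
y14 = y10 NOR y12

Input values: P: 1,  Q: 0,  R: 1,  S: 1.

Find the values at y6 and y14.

y1 = NOT R = NOT 1 = 0
y2 = NOT y1 = NOT 0 = 1
y3 = y2 AND y1 = 1 AND 0 = 0
y4 = S OR y3 = 1 OR 0 = 1
y5 = y4 AND S AND y2 = 1 AND 1 AND 1 = 1
y6 = y5 XOR R = 1 XOR 1 = 0
y7 = y6 NOR S = 0 NOR 1 = 0
y8 = y5 XOR Q = 1 XOR 0 = 1
y10 = y5 AND P = 1 AND 1 = 1
y11 = y7 NAND y8 = 0 NAND 1 = 1
y12 = y11 OR y5 = 1 OR 1 = 1
y14 = y10 NOR y12 = 1 NOR 1 = 0

y6 = 0  y14 = 0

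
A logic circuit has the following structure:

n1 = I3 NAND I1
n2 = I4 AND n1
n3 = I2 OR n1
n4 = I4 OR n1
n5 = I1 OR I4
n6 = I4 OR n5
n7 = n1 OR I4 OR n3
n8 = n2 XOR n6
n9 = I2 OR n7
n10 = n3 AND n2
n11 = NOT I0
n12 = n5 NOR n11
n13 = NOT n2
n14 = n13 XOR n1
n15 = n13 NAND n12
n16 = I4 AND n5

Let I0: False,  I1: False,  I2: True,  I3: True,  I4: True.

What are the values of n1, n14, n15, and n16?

n1 = True, n14 = True, n15 = True, n16 = True

n1 = I3 NAND I1 = True NAND False = True
n2 = I4 AND n1 = True AND True = True
n5 = I1 OR I4 = False OR True = True
n11 = NOT I0 = NOT False = True
n12 = n5 NOR n11 = True NOR True = False
n13 = NOT n2 = NOT True = False
n14 = n13 XOR n1 = False XOR True = True
n15 = n13 NAND n12 = False NAND False = True
n16 = I4 AND n5 = True AND True = True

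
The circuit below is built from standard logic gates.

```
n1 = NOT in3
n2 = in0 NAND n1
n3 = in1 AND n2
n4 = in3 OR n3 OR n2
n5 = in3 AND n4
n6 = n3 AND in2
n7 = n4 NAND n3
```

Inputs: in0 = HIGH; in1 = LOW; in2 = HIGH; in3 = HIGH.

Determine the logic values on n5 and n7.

n1 = NOT in3 = NOT HIGH = LOW
n2 = in0 NAND n1 = HIGH NAND LOW = HIGH
n3 = in1 AND n2 = LOW AND HIGH = LOW
n4 = in3 OR n3 OR n2 = HIGH OR LOW OR HIGH = HIGH
n5 = in3 AND n4 = HIGH AND HIGH = HIGH
n7 = n4 NAND n3 = HIGH NAND LOW = HIGH

n5 = HIGH, n7 = HIGH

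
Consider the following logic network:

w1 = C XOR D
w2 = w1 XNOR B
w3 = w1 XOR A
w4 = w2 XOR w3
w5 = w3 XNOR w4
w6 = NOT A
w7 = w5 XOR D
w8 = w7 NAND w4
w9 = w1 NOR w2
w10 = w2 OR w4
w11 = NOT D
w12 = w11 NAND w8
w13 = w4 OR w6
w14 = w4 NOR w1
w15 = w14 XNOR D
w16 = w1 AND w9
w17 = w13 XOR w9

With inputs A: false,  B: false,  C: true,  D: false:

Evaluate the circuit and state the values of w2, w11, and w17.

w1 = C XOR D = true XOR false = true
w2 = w1 XNOR B = true XNOR false = false
w3 = w1 XOR A = true XOR false = true
w4 = w2 XOR w3 = false XOR true = true
w6 = NOT A = NOT false = true
w9 = w1 NOR w2 = true NOR false = false
w11 = NOT D = NOT false = true
w13 = w4 OR w6 = true OR true = true
w17 = w13 XOR w9 = true XOR false = true

w2 = false, w11 = true, w17 = true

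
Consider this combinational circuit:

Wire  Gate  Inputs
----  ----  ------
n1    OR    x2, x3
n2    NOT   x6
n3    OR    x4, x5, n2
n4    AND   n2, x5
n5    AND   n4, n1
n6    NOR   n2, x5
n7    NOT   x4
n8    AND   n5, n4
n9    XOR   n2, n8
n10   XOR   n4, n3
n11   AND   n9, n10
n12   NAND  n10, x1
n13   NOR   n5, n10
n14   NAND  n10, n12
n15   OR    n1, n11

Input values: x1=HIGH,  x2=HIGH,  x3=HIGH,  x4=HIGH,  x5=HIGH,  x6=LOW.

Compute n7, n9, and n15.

n7 = LOW, n9 = LOW, n15 = HIGH

n1 = x2 OR x3 = HIGH OR HIGH = HIGH
n2 = NOT x6 = NOT LOW = HIGH
n3 = x4 OR x5 OR n2 = HIGH OR HIGH OR HIGH = HIGH
n4 = n2 AND x5 = HIGH AND HIGH = HIGH
n5 = n4 AND n1 = HIGH AND HIGH = HIGH
n7 = NOT x4 = NOT HIGH = LOW
n8 = n5 AND n4 = HIGH AND HIGH = HIGH
n9 = n2 XOR n8 = HIGH XOR HIGH = LOW
n10 = n4 XOR n3 = HIGH XOR HIGH = LOW
n11 = n9 AND n10 = LOW AND LOW = LOW
n15 = n1 OR n11 = HIGH OR LOW = HIGH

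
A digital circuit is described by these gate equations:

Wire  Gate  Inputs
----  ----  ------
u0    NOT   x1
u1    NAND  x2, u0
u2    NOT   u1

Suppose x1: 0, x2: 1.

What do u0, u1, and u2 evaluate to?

u0 = 1, u1 = 0, u2 = 1

u0 = NOT x1 = NOT 0 = 1
u1 = x2 NAND u0 = 1 NAND 1 = 0
u2 = NOT u1 = NOT 0 = 1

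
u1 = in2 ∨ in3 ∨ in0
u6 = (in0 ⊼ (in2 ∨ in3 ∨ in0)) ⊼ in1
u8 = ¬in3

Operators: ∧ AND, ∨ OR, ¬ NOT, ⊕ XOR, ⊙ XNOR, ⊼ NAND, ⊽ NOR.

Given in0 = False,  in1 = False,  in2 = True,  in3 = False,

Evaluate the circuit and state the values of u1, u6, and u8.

u1 = True ∨ False ∨ False = True
u6 = (False ⊼ (True ∨ False ∨ False)) ⊼ False = True
u8 = ¬False = True

u1 = True; u6 = True; u8 = True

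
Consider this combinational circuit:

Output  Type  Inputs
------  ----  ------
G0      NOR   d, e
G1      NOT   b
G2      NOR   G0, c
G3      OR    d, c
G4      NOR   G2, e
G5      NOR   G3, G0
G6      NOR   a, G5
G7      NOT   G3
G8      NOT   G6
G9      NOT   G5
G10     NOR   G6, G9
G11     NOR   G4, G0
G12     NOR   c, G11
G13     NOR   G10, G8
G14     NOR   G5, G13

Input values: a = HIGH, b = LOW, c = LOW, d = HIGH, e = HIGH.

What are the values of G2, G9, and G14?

G0 = d NOR e = HIGH NOR HIGH = LOW
G2 = G0 NOR c = LOW NOR LOW = HIGH
G3 = d OR c = HIGH OR LOW = HIGH
G5 = G3 NOR G0 = HIGH NOR LOW = LOW
G6 = a NOR G5 = HIGH NOR LOW = LOW
G8 = NOT G6 = NOT LOW = HIGH
G9 = NOT G5 = NOT LOW = HIGH
G10 = G6 NOR G9 = LOW NOR HIGH = LOW
G13 = G10 NOR G8 = LOW NOR HIGH = LOW
G14 = G5 NOR G13 = LOW NOR LOW = HIGH

G2 = HIGH  G9 = HIGH  G14 = HIGH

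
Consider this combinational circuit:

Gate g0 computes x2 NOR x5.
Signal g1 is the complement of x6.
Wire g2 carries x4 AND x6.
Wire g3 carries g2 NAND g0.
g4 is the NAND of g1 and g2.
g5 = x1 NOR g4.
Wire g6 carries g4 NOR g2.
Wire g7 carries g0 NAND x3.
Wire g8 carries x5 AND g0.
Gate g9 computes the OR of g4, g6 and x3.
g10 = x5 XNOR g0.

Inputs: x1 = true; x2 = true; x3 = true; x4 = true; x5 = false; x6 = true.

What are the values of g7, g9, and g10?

g7 = true, g9 = true, g10 = true

g0 = x2 NOR x5 = true NOR false = false
g1 = NOT x6 = NOT true = false
g2 = x4 AND x6 = true AND true = true
g4 = g1 NAND g2 = false NAND true = true
g6 = g4 NOR g2 = true NOR true = false
g7 = g0 NAND x3 = false NAND true = true
g9 = g4 OR g6 OR x3 = true OR false OR true = true
g10 = x5 XNOR g0 = false XNOR false = true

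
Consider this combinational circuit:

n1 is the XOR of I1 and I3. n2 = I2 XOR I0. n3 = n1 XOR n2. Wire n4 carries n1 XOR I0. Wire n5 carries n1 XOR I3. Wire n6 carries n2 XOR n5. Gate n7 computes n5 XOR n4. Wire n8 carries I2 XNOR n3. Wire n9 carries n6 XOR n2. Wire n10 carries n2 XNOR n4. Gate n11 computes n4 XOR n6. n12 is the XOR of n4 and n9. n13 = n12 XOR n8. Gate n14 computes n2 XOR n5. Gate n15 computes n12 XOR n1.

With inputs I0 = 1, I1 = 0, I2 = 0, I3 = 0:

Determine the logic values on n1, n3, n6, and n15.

n1 = 0, n3 = 1, n6 = 1, n15 = 1

n1 = I1 XOR I3 = 0 XOR 0 = 0
n2 = I2 XOR I0 = 0 XOR 1 = 1
n3 = n1 XOR n2 = 0 XOR 1 = 1
n4 = n1 XOR I0 = 0 XOR 1 = 1
n5 = n1 XOR I3 = 0 XOR 0 = 0
n6 = n2 XOR n5 = 1 XOR 0 = 1
n9 = n6 XOR n2 = 1 XOR 1 = 0
n12 = n4 XOR n9 = 1 XOR 0 = 1
n15 = n12 XOR n1 = 1 XOR 0 = 1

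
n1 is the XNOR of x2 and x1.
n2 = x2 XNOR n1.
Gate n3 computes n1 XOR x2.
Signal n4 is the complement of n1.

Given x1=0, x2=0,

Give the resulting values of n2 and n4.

n2 = 0, n4 = 0

n1 = x2 XNOR x1 = 0 XNOR 0 = 1
n2 = x2 XNOR n1 = 0 XNOR 1 = 0
n4 = NOT n1 = NOT 1 = 0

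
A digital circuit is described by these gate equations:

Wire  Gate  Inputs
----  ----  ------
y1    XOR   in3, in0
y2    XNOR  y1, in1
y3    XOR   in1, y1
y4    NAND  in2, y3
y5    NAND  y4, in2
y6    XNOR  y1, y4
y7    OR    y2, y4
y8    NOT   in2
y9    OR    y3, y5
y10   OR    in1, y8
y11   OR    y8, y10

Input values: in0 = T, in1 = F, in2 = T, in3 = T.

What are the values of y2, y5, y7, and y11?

y2 = T; y5 = F; y7 = T; y11 = F

y1 = in3 XOR in0 = T XOR T = F
y2 = y1 XNOR in1 = F XNOR F = T
y3 = in1 XOR y1 = F XOR F = F
y4 = in2 NAND y3 = T NAND F = T
y5 = y4 NAND in2 = T NAND T = F
y7 = y2 OR y4 = T OR T = T
y8 = NOT in2 = NOT T = F
y10 = in1 OR y8 = F OR F = F
y11 = y8 OR y10 = F OR F = F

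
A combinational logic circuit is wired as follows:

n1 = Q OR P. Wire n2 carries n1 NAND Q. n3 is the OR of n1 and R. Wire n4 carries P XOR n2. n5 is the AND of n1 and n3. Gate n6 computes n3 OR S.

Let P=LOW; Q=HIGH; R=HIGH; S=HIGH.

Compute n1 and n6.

n1 = HIGH  n6 = HIGH

n1 = Q OR P = HIGH OR LOW = HIGH
n3 = n1 OR R = HIGH OR HIGH = HIGH
n6 = n3 OR S = HIGH OR HIGH = HIGH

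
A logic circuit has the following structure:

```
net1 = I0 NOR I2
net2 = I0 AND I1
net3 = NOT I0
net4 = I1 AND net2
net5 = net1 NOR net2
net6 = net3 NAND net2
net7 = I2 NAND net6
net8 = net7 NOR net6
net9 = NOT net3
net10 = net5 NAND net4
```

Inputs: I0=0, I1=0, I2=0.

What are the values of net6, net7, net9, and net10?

net1 = I0 NOR I2 = 0 NOR 0 = 1
net2 = I0 AND I1 = 0 AND 0 = 0
net3 = NOT I0 = NOT 0 = 1
net4 = I1 AND net2 = 0 AND 0 = 0
net5 = net1 NOR net2 = 1 NOR 0 = 0
net6 = net3 NAND net2 = 1 NAND 0 = 1
net7 = I2 NAND net6 = 0 NAND 1 = 1
net9 = NOT net3 = NOT 1 = 0
net10 = net5 NAND net4 = 0 NAND 0 = 1

net6 = 1  net7 = 1  net9 = 0  net10 = 1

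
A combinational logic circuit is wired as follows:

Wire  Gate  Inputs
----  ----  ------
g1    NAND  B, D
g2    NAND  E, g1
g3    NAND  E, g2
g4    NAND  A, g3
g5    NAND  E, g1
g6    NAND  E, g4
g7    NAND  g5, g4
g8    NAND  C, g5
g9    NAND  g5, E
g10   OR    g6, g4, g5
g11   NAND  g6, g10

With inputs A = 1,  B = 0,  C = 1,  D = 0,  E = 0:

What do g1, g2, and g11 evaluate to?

g1 = B NAND D = 0 NAND 0 = 1
g2 = E NAND g1 = 0 NAND 1 = 1
g3 = E NAND g2 = 0 NAND 1 = 1
g4 = A NAND g3 = 1 NAND 1 = 0
g5 = E NAND g1 = 0 NAND 1 = 1
g6 = E NAND g4 = 0 NAND 0 = 1
g10 = g6 OR g4 OR g5 = 1 OR 0 OR 1 = 1
g11 = g6 NAND g10 = 1 NAND 1 = 0

g1 = 1  g2 = 1  g11 = 0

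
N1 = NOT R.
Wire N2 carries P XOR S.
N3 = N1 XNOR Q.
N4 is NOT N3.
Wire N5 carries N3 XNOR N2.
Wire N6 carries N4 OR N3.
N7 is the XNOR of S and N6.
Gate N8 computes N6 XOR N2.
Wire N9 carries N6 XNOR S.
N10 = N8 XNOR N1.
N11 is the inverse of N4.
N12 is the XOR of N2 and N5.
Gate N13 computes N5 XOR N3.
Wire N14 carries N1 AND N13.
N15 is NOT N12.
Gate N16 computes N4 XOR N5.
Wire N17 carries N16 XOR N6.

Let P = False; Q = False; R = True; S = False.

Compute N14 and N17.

N14 = False, N17 = True

N1 = NOT R = NOT True = False
N2 = P XOR S = False XOR False = False
N3 = N1 XNOR Q = False XNOR False = True
N4 = NOT N3 = NOT True = False
N5 = N3 XNOR N2 = True XNOR False = False
N6 = N4 OR N3 = False OR True = True
N13 = N5 XOR N3 = False XOR True = True
N14 = N1 AND N13 = False AND True = False
N16 = N4 XOR N5 = False XOR False = False
N17 = N16 XOR N6 = False XOR True = True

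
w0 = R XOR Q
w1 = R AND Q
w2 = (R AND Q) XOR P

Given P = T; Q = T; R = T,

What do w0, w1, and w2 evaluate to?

w0 = T XOR T = F
w1 = T AND T = T
w2 = (T AND T) XOR T = F

w0 = F, w1 = T, w2 = F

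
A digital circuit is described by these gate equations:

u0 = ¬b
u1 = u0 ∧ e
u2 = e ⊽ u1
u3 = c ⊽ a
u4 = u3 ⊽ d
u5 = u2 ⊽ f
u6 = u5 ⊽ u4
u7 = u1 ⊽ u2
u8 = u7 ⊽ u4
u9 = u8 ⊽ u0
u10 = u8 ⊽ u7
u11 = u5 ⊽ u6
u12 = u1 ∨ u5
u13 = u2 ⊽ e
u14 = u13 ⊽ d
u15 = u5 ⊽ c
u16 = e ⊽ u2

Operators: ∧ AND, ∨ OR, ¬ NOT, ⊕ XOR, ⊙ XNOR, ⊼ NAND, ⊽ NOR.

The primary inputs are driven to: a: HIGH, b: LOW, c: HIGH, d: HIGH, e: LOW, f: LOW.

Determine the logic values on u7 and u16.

u0 = NOT b = NOT LOW = HIGH
u1 = u0 AND e = HIGH AND LOW = LOW
u2 = e NOR u1 = LOW NOR LOW = HIGH
u7 = u1 NOR u2 = LOW NOR HIGH = LOW
u16 = e NOR u2 = LOW NOR HIGH = LOW

u7 = LOW; u16 = LOW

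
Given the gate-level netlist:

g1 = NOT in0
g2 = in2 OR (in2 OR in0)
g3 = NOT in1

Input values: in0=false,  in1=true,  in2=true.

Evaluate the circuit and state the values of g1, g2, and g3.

g1 = true  g2 = true  g3 = false

g1 = NOT false = true
g2 = true OR (true OR false) = true
g3 = NOT true = false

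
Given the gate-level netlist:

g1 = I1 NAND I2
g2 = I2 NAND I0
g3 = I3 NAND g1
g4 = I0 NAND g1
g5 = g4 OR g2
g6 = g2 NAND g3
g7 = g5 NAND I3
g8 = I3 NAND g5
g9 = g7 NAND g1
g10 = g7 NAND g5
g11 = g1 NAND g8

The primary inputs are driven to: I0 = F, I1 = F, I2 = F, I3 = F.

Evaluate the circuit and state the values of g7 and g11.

g7 = T, g11 = F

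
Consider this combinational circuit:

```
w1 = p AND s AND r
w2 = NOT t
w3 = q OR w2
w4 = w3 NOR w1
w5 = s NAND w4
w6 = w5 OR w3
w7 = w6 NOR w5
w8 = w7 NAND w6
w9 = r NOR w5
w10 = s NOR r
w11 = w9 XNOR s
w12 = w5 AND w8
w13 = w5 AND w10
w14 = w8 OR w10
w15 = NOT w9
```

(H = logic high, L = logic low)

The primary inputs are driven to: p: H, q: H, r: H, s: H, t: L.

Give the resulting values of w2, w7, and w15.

w2 = H; w7 = L; w15 = H

w1 = p AND s AND r = H AND H AND H = H
w2 = NOT t = NOT L = H
w3 = q OR w2 = H OR H = H
w4 = w3 NOR w1 = H NOR H = L
w5 = s NAND w4 = H NAND L = H
w6 = w5 OR w3 = H OR H = H
w7 = w6 NOR w5 = H NOR H = L
w9 = r NOR w5 = H NOR H = L
w15 = NOT w9 = NOT L = H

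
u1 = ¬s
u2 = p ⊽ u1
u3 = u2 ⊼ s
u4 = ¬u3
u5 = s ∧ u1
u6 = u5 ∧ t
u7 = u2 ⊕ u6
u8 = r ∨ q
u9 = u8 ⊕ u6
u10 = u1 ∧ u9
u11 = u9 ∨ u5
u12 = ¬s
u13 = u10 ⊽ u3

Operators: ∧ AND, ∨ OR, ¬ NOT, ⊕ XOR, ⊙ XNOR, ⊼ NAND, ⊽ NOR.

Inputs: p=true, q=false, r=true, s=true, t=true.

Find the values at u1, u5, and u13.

u1 = false, u5 = false, u13 = false

u1 = NOT s = NOT true = false
u2 = p NOR u1 = true NOR false = false
u3 = u2 NAND s = false NAND true = true
u5 = s AND u1 = true AND false = false
u6 = u5 AND t = false AND true = false
u8 = r OR q = true OR false = true
u9 = u8 XOR u6 = true XOR false = true
u10 = u1 AND u9 = false AND true = false
u13 = u10 NOR u3 = false NOR true = false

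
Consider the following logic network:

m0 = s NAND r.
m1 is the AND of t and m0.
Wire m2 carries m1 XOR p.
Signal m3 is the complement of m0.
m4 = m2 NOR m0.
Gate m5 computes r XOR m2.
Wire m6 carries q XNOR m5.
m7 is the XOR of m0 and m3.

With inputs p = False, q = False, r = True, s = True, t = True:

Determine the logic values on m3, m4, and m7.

m3 = True  m4 = True  m7 = True

m0 = s NAND r = True NAND True = False
m1 = t AND m0 = True AND False = False
m2 = m1 XOR p = False XOR False = False
m3 = NOT m0 = NOT False = True
m4 = m2 NOR m0 = False NOR False = True
m7 = m0 XOR m3 = False XOR True = True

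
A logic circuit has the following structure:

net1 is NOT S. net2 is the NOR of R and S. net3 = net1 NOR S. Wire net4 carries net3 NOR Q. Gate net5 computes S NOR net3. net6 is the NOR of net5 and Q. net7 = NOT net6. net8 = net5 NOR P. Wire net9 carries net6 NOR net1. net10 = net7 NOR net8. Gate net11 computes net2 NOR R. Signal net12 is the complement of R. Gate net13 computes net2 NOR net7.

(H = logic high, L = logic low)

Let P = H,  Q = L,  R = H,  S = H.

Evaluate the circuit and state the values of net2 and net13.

net2 = L, net13 = H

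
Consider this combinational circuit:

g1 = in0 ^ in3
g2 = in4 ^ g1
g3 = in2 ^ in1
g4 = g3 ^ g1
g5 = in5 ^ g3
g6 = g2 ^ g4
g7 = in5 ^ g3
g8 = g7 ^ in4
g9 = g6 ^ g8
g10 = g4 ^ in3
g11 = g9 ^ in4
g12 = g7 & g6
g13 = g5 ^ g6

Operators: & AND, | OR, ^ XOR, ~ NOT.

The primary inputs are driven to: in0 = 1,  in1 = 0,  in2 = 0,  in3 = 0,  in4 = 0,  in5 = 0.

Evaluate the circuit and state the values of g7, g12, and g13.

g1 = in0 XOR in3 = 1 XOR 0 = 1
g2 = in4 XOR g1 = 0 XOR 1 = 1
g3 = in2 XOR in1 = 0 XOR 0 = 0
g4 = g3 XOR g1 = 0 XOR 1 = 1
g5 = in5 XOR g3 = 0 XOR 0 = 0
g6 = g2 XOR g4 = 1 XOR 1 = 0
g7 = in5 XOR g3 = 0 XOR 0 = 0
g12 = g7 AND g6 = 0 AND 0 = 0
g13 = g5 XOR g6 = 0 XOR 0 = 0

g7 = 0; g12 = 0; g13 = 0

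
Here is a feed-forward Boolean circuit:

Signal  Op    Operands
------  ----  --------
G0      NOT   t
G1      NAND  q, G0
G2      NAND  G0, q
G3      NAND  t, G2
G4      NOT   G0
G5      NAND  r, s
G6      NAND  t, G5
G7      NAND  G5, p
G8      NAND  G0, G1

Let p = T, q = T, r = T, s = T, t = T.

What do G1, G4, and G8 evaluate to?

G0 = NOT t = NOT T = F
G1 = q NAND G0 = T NAND F = T
G4 = NOT G0 = NOT F = T
G8 = G0 NAND G1 = F NAND T = T

G1 = T, G4 = T, G8 = T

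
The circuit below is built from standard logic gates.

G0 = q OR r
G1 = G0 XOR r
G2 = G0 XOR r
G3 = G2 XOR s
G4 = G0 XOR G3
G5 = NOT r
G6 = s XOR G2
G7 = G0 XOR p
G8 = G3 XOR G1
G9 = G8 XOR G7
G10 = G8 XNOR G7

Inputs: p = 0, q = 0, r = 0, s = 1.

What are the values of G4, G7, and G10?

G0 = q OR r = 0 OR 0 = 0
G1 = G0 XOR r = 0 XOR 0 = 0
G2 = G0 XOR r = 0 XOR 0 = 0
G3 = G2 XOR s = 0 XOR 1 = 1
G4 = G0 XOR G3 = 0 XOR 1 = 1
G7 = G0 XOR p = 0 XOR 0 = 0
G8 = G3 XOR G1 = 1 XOR 0 = 1
G10 = G8 XNOR G7 = 1 XNOR 0 = 0

G4 = 1  G7 = 0  G10 = 0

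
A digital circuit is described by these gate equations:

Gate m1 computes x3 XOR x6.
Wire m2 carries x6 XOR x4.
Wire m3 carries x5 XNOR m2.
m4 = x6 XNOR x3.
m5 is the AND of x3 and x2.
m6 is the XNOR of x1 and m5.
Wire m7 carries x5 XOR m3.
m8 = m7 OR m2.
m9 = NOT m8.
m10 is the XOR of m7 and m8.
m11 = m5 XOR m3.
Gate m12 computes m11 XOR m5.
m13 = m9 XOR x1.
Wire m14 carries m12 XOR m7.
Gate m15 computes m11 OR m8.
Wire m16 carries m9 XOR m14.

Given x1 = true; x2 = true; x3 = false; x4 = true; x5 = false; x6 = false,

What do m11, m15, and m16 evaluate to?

m11 = false; m15 = true; m16 = false

m2 = x6 XOR x4 = false XOR true = true
m3 = x5 XNOR m2 = false XNOR true = false
m5 = x3 AND x2 = false AND true = false
m7 = x5 XOR m3 = false XOR false = false
m8 = m7 OR m2 = false OR true = true
m9 = NOT m8 = NOT true = false
m11 = m5 XOR m3 = false XOR false = false
m12 = m11 XOR m5 = false XOR false = false
m14 = m12 XOR m7 = false XOR false = false
m15 = m11 OR m8 = false OR true = true
m16 = m9 XOR m14 = false XOR false = false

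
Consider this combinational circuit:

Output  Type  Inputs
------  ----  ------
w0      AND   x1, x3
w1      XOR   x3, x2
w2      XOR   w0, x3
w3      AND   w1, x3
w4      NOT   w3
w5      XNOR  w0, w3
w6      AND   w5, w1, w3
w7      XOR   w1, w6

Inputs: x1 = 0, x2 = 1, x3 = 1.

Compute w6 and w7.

w6 = 0; w7 = 0

w0 = x1 AND x3 = 0 AND 1 = 0
w1 = x3 XOR x2 = 1 XOR 1 = 0
w3 = w1 AND x3 = 0 AND 1 = 0
w5 = w0 XNOR w3 = 0 XNOR 0 = 1
w6 = w5 AND w1 AND w3 = 1 AND 0 AND 0 = 0
w7 = w1 XOR w6 = 0 XOR 0 = 0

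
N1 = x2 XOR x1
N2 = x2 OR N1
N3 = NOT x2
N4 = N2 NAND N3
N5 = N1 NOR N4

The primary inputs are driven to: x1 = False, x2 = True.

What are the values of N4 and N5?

N1 = x2 XOR x1 = True XOR False = True
N2 = x2 OR N1 = True OR True = True
N3 = NOT x2 = NOT True = False
N4 = N2 NAND N3 = True NAND False = True
N5 = N1 NOR N4 = True NOR True = False

N4 = True  N5 = False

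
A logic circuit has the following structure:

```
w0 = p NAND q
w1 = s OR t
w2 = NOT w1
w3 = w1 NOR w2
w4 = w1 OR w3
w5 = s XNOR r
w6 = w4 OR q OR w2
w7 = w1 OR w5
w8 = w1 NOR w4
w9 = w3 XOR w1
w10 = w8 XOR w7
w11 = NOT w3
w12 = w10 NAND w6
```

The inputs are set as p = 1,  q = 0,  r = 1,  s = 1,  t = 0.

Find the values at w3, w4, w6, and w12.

w1 = s OR t = 1 OR 0 = 1
w2 = NOT w1 = NOT 1 = 0
w3 = w1 NOR w2 = 1 NOR 0 = 0
w4 = w1 OR w3 = 1 OR 0 = 1
w5 = s XNOR r = 1 XNOR 1 = 1
w6 = w4 OR q OR w2 = 1 OR 0 OR 0 = 1
w7 = w1 OR w5 = 1 OR 1 = 1
w8 = w1 NOR w4 = 1 NOR 1 = 0
w10 = w8 XOR w7 = 0 XOR 1 = 1
w12 = w10 NAND w6 = 1 NAND 1 = 0

w3 = 0, w4 = 1, w6 = 1, w12 = 0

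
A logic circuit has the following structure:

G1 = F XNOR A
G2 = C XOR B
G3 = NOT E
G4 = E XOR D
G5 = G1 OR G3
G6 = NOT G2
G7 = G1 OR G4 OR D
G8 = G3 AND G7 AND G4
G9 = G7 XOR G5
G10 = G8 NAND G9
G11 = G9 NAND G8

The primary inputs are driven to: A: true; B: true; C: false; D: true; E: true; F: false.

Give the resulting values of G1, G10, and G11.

G1 = F XNOR A = false XNOR true = false
G3 = NOT E = NOT true = false
G4 = E XOR D = true XOR true = false
G5 = G1 OR G3 = false OR false = false
G7 = G1 OR G4 OR D = false OR false OR true = true
G8 = G3 AND G7 AND G4 = false AND true AND false = false
G9 = G7 XOR G5 = true XOR false = true
G10 = G8 NAND G9 = false NAND true = true
G11 = G9 NAND G8 = true NAND false = true

G1 = false  G10 = true  G11 = true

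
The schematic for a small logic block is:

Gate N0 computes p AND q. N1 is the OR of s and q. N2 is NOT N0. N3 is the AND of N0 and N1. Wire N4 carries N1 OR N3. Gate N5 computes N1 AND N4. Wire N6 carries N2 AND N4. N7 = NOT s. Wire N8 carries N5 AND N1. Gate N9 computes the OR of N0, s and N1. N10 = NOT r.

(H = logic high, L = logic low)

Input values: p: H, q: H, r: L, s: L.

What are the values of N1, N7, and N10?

N1 = s OR q = L OR H = H
N7 = NOT s = NOT L = H
N10 = NOT r = NOT L = H

N1 = H, N7 = H, N10 = H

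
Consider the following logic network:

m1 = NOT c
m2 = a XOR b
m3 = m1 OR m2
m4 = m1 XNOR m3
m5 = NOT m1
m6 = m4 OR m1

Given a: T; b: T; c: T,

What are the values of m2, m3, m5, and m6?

m2 = F  m3 = F  m5 = T  m6 = T

m1 = NOT c = NOT T = F
m2 = a XOR b = T XOR T = F
m3 = m1 OR m2 = F OR F = F
m4 = m1 XNOR m3 = F XNOR F = T
m5 = NOT m1 = NOT F = T
m6 = m4 OR m1 = T OR F = T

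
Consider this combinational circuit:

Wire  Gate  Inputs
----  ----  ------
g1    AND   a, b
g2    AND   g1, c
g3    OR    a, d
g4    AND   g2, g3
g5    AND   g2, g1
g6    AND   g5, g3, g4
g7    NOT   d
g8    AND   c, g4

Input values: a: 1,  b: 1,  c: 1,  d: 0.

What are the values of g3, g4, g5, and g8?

g3 = 1, g4 = 1, g5 = 1, g8 = 1

g1 = a AND b = 1 AND 1 = 1
g2 = g1 AND c = 1 AND 1 = 1
g3 = a OR d = 1 OR 0 = 1
g4 = g2 AND g3 = 1 AND 1 = 1
g5 = g2 AND g1 = 1 AND 1 = 1
g8 = c AND g4 = 1 AND 1 = 1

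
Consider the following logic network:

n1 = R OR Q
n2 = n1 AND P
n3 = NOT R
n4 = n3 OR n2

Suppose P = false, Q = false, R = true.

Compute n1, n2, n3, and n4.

n1 = R OR Q = true OR false = true
n2 = n1 AND P = true AND false = false
n3 = NOT R = NOT true = false
n4 = n3 OR n2 = false OR false = false

n1 = true, n2 = false, n3 = false, n4 = false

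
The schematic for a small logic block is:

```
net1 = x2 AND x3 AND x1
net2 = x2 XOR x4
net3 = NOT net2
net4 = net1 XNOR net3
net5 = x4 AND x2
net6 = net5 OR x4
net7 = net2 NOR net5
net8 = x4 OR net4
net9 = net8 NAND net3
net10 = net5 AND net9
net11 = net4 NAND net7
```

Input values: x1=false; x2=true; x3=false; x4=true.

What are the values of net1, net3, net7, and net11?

net1 = x2 AND x3 AND x1 = true AND false AND false = false
net2 = x2 XOR x4 = true XOR true = false
net3 = NOT net2 = NOT false = true
net4 = net1 XNOR net3 = false XNOR true = false
net5 = x4 AND x2 = true AND true = true
net7 = net2 NOR net5 = false NOR true = false
net11 = net4 NAND net7 = false NAND false = true

net1 = false, net3 = true, net7 = false, net11 = true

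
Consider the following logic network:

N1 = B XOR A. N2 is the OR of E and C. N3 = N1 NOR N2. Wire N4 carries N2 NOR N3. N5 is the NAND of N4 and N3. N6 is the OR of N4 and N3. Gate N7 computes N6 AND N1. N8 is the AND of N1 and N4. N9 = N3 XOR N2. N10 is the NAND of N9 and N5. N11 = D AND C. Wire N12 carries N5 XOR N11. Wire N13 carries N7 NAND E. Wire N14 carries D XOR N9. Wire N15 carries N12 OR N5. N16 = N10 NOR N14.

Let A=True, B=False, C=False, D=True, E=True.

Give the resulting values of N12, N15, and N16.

N12 = True, N15 = True, N16 = True

N1 = B XOR A = False XOR True = True
N2 = E OR C = True OR False = True
N3 = N1 NOR N2 = True NOR True = False
N4 = N2 NOR N3 = True NOR False = False
N5 = N4 NAND N3 = False NAND False = True
N9 = N3 XOR N2 = False XOR True = True
N10 = N9 NAND N5 = True NAND True = False
N11 = D AND C = True AND False = False
N12 = N5 XOR N11 = True XOR False = True
N14 = D XOR N9 = True XOR True = False
N15 = N12 OR N5 = True OR True = True
N16 = N10 NOR N14 = False NOR False = True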